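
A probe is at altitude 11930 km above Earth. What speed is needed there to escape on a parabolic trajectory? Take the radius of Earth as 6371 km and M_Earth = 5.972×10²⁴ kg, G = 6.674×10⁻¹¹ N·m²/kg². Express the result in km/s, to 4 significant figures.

μ = GM = 6.674×10⁻¹¹ × 5.972×10²⁴ = 3.986×10¹⁴ m³/s².
r = 6371 + 11930 = 18301 km = 1.8301×10⁷ m.
Escape speed v_esc = √(2μ/r) = √(2 × 3.986×10¹⁴ / 1.830×10⁷) = √(4.356×10⁷) = 6600 m/s.
= 6.600 km/s.

v_esc ≈ 6.600 km/s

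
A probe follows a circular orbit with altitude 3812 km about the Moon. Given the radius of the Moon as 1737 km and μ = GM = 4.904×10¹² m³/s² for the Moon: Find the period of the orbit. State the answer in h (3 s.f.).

r = 1737 + 3812 = 5549.0 km = 5.5490×10⁶ m.
Kepler's third law: T = 2π√(r³/μ) = 2π√((5.549×10⁶)³ / 4.904×10¹²).
r³/μ = 3.484×10⁷ s², so T = 2π × 5.903×10³ = 3.709×10⁴ s.
Converting: 3.709×10⁴ s ÷ 3600 = 10.30 h.

T ≈ 10.3 h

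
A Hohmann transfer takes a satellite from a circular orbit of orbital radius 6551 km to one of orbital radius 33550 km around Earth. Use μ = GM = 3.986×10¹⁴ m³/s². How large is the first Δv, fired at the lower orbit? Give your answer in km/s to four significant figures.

Δv ≈ 2.290 km/s

r₁ = 6551 km = 6.551×10⁶ m.
r₂ = 33550 km = 3.355×10⁷ m.
Transfer ellipse a_t = (r₁ + r₂)/2 = 2.005×10⁷ m.
At r₁: circular v_c1 = √(μ/r₁) = 7800 m/s; transfer-perigee v_p = √[μ(2/r₁ − 1/a_t)] = 10090 m/s.
Δv₁ = v_p − v_c1 = 2290 m/s.
= 2.290 km/s.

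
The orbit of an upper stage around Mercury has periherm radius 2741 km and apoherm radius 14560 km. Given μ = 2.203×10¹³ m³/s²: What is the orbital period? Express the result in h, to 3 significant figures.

Semi-major axis a = (r_p + r_a)/2 = (2741.0 + 14560)/2 = 8650.5 km = 8.650×10⁶ m.
By Kepler's third law T = 2π√(a³/μ) = 2π × 5.421×10³ = 3.406×10⁴ s.
= 9.461 h.

T ≈ 9.46 h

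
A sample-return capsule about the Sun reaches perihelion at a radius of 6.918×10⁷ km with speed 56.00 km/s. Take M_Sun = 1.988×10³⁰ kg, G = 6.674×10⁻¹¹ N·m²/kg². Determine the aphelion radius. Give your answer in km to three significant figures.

μ = GM = 6.674×10⁻¹¹ × 1.988×10³⁰ = 1.327×10²⁰ m³/s².
r_p = 6.918×10¹⁰ m.
Specific energy ε = v²/2 − μ/r = -3.499×10⁸ J/kg, so a = −μ/(2ε) = 1.896×10¹¹ m.
The apsides satisfy r_p + r_a = 2a, so the aphelion radius is 2a − r_p = 3.100×10¹¹ m = 3.1003×10⁸ km.

aphelion radius ≈ 3.10×10⁸ km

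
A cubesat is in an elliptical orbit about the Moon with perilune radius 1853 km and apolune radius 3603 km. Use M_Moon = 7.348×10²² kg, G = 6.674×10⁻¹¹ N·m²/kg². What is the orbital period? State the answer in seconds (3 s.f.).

μ = GM = 6.674×10⁻¹¹ × 7.348×10²² = 4.904×10¹² m³/s².
Semi-major axis a = (r_p + r_a)/2 = (1853.0 + 3603.0)/2 = 2728.0 km = 2.728×10⁶ m.
By Kepler's third law T = 2π√(a³/μ) = 2π × 2.035×10³ = 1.278×10⁴ s.

T ≈ 12800 seconds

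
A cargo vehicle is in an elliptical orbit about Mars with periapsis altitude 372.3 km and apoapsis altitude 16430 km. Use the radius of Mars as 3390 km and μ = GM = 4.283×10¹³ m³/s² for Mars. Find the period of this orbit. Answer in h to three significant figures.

T ≈ 10.8 h

r_p = 3390 + 372.3 = 3762.3 km = 3.7623×10⁶ m.
r_a = 3390 + 16430 = 19820 km = 1.9820×10⁷ m.
Semi-major axis a = (r_p + r_a)/2 = (3762.3 + 19820)/2 = 11791 km = 1.179×10⁷ m.
By Kepler's third law T = 2π√(a³/μ) = 2π × 6.187×10³ = 3.887×10⁴ s.
= 10.80 h.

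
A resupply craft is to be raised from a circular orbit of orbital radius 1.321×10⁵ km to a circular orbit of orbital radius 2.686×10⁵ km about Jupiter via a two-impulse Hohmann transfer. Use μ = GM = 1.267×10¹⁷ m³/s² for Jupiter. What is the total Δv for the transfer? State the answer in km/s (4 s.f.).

r₁ = 1.321×10⁵ km = 1.321×10⁸ m.
r₂ = 2.686×10⁵ km = 2.686×10⁸ m.
Transfer ellipse a_t = (r₁ + r₂)/2 = 2.004×10⁸ m.
At r₁: circular v_c1 = √(μ/r₁) = 30970 m/s; transfer-perijove v_p = √[μ(2/r₁ − 1/a_t)] = 35860 m/s.
Δv₁ = v_p − v_c1 = 4889 m/s.
At r₂: circular v_c2 = √(μ/r₂) = 21720 m/s; transfer-apojove v_a = √[μ(2/r₂ − 1/a_t)] = 17640 m/s.
Δv₂ = v_c2 − v_a = 4083 m/s.
Total Δv = Δv₁ + Δv₂ = 8972 m/s = 8.972 km/s.

Δv_total ≈ 8.972 km/s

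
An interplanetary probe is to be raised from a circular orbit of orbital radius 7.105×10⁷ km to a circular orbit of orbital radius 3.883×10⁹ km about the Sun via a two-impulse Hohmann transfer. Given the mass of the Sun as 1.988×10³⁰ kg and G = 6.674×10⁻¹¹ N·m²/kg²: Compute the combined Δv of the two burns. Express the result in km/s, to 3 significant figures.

Δv_total ≈ 22.1 km/s

μ = GM = 6.674×10⁻¹¹ × 1.988×10³⁰ = 1.327×10²⁰ m³/s².
r₁ = 7.105×10⁷ km = 7.105×10¹⁰ m.
r₂ = 3.883×10⁹ km = 3.883×10¹² m.
Transfer ellipse a_t = (r₁ + r₂)/2 = 1.977×10¹² m.
At r₁: circular v_c1 = √(μ/r₁) = 43210 m/s; transfer-perihelion v_p = √[μ(2/r₁ − 1/a_t)] = 60560 m/s.
Δv₁ = v_p − v_c1 = 17350 m/s.
At r₂: circular v_c2 = √(μ/r₂) = 5845 m/s; transfer-aphelion v_a = √[μ(2/r₂ − 1/a_t)] = 1108 m/s.
Δv₂ = v_c2 − v_a = 4737 m/s.
Total Δv = Δv₁ + Δv₂ = 22090 m/s = 22.09 km/s.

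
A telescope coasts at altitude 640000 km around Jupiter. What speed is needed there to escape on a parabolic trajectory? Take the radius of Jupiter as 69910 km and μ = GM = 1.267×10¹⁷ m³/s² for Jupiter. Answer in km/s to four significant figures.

r = 69910 + 640000 = 709910 km = 7.0991×10⁸ m.
Escape speed v_esc = √(2μ/r) = √(2 × 1.267×10¹⁷ / 7.099×10⁸) = √(3.569×10⁸) = 18890 m/s.
= 18.89 km/s.

v_esc ≈ 18.89 km/s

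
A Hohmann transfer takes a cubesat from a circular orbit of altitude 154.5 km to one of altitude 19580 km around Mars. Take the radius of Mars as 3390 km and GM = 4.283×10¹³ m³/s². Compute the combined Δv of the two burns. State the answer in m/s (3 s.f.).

Δv_total ≈ 1760 m/s

r₁ = 3390 + 154.5 = 3544.5 km = 3.5445×10⁶ m.
r₂ = 3390 + 19580 = 22970 km = 2.2970×10⁷ m.
Transfer ellipse a_t = (r₁ + r₂)/2 = 1.326×10⁷ m.
At r₁: circular v_c1 = √(μ/r₁) = 3476 m/s; transfer-periapsis v_p = √[μ(2/r₁ − 1/a_t)] = 4576 m/s.
Δv₁ = v_p − v_c1 = 1099 m/s.
At r₂: circular v_c2 = √(μ/r₂) = 1366 m/s; transfer-apoapsis v_a = √[μ(2/r₂ − 1/a_t)] = 706.1 m/s.
Δv₂ = v_c2 − v_a = 659.4 m/s.
Total Δv = Δv₁ + Δv₂ = 1759 m/s.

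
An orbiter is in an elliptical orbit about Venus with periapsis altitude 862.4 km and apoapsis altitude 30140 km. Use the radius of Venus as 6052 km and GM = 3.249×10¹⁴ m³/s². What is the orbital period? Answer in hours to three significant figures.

r_p = 6052 + 862.4 = 6914.4 km = 6.9144×10⁶ m.
r_a = 6052 + 30140 = 36192 km = 3.6192×10⁷ m.
Semi-major axis a = (r_p + r_a)/2 = (6914.4 + 36192)/2 = 21553 km = 2.155×10⁷ m.
By Kepler's third law T = 2π√(a³/μ) = 2π × 5.551×10³ = 3.488×10⁴ s.
= 9.689 hours.

T ≈ 9.69 hours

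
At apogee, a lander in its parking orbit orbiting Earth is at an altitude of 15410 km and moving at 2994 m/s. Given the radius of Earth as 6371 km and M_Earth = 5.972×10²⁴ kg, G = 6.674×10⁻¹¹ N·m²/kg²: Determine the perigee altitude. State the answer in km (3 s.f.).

perigee altitude ≈ 694 km

μ = GM = 6.674×10⁻¹¹ × 5.972×10²⁴ = 3.986×10¹⁴ m³/s².
r_a = 6371 + 15410 = 21781 km = 2.178×10⁷ m.
Specific energy ε = v²/2 − μ/r = -1.382×10⁷ J/kg, so a = −μ/(2ε) = 1.442×10⁷ m.
The apsides satisfy r_p + r_a = 2a, so the perigee radius is 2a − r_a = 7.065×10⁶ m = 7065.4 km.
Perigee altitude = 7065.4 − 6371 = 694.41 km.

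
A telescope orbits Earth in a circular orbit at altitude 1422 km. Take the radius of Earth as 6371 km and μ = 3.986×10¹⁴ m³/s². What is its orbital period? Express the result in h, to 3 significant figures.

T ≈ 1.90 h

r = 6371 + 1422 = 7793.0 km = 7.7930×10⁶ m.
Kepler's third law: T = 2π√(r³/μ) = 2π√((7.793×10⁶)³ / 3.986×10¹⁴).
r³/μ = 1.187×10⁶ s², so T = 2π × 1.090×10³ = 6.846×10³ s.
Converting: 6.846×10³ s ÷ 3600 = 1.902 h.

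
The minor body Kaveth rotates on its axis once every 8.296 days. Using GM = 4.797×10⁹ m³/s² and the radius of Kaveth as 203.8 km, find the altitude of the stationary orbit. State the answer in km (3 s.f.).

T = 8.296 days = 7.168×10⁵ s.
A synchronous orbit has period T, so by Kepler's third law a = (μT²/4π²)^(1/3).
μT²/4π² = 4.797×10⁹ × (7.168×10⁵)² / 39.48 = 6.243×10¹⁹ m³.
a = 3.967×10⁶ m = 3967.0 km.
Altitude h = a − R = 3967.0 − 203.8 = 3763.2 km.

h_sync ≈ 3760 km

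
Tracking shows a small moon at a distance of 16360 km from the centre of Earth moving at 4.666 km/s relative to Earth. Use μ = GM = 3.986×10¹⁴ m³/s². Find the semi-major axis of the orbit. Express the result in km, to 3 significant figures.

r = 1.636×10⁷ m.
Vis-viva rearranged: 1/a = 2/r − v²/μ = 1.222×10⁻⁷ − 5.462×10⁻⁸ = 6.763×10⁻⁸ m⁻¹.
a = 1.479×10⁷ m = 14786 km.

a ≈ 14800 km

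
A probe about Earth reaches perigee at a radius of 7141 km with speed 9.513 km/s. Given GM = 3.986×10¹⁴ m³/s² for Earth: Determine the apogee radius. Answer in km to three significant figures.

apogee radius ≈ 30600 km

r_p = 7.141×10⁶ m.
Specific energy ε = v²/2 − μ/r = -1.057×10⁷ J/kg, so a = −μ/(2ε) = 1.886×10⁷ m.
The apsides satisfy r_p + r_a = 2a, so the apogee radius is 2a − r_p = 3.057×10⁷ m = 30570 km.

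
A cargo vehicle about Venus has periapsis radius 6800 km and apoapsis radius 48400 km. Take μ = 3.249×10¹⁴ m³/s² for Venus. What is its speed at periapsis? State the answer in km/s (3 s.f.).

v ≈ 9.15 km/s

Semi-major axis a = (r_p + r_a)/2 = 27600 km = 2.760×10⁷ m.
Vis-viva: v² = μ(2/r − 1/a) = 3.249×10¹⁴ × (2.941×10⁻⁷ − 3.623×10⁻⁸) = 8.379×10⁷ m²/s².
v = 9154 m/s = 9.154 km/s.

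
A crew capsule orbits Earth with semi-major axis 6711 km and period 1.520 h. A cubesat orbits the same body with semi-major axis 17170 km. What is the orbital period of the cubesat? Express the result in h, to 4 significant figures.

T₂ ≈ 6.220 h

Kepler's third law: T² ∝ a³, so T₂ = T₁ (a₂/a₁)^(3/2).
a₂/a₁ = 2.558, (a₂/a₁)^(3/2) = 4.092.
T₂ = 1.520 × 4.092 = 6.220 h.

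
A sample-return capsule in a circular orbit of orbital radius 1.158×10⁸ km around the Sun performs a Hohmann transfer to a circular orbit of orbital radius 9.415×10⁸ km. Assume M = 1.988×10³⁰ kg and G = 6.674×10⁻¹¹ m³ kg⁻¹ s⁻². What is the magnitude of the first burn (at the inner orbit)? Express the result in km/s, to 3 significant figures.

Δv ≈ 11.3 km/s

μ = GM = 6.674×10⁻¹¹ × 1.988×10³⁰ = 1.327×10²⁰ m³/s².
r₁ = 1.158×10⁸ km = 1.158×10¹¹ m.
r₂ = 9.415×10⁸ km = 9.415×10¹¹ m.
Transfer ellipse a_t = (r₁ + r₂)/2 = 5.286×10¹¹ m.
At r₁: circular v_c1 = √(μ/r₁) = 33850 m/s; transfer-perihelion v_p = √[μ(2/r₁ − 1/a_t)] = 45170 m/s.
Δv₁ = v_p − v_c1 = 11320 m/s.
= 11.32 km/s.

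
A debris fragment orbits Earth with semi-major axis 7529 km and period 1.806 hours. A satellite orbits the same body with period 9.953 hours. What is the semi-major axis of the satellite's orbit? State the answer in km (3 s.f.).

Kepler's third law: a³ ∝ T², so a₂ = a₁ (T₂/T₁)^(2/3).
T₂/T₁ = 5.511, (T₂/T₁)^(2/3) = 3.120.
a₂ = 7529 × 3.120 = 23490 km.

a₂ ≈ 23500 km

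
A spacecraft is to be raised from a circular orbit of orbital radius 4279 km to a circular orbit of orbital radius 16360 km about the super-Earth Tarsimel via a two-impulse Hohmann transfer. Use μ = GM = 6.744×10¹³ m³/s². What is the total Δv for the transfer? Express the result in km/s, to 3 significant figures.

r₁ = 4279 km = 4.279×10⁶ m.
r₂ = 16360 km = 1.636×10⁷ m.
Transfer ellipse a_t = (r₁ + r₂)/2 = 1.032×10⁷ m.
At r₁: circular v_c1 = √(μ/r₁) = 3970 m/s; transfer-periapsis v_p = √[μ(2/r₁ − 1/a_t)] = 4999 m/s.
Δv₁ = v_p − v_c1 = 1029 m/s.
At r₂: circular v_c2 = √(μ/r₂) = 2030 m/s; transfer-apoapsis v_a = √[μ(2/r₂ − 1/a_t)] = 1307 m/s.
Δv₂ = v_c2 − v_a = 722.9 m/s.
Total Δv = Δv₁ + Δv₂ = 1752 m/s = 1.752 km/s.

Δv_total ≈ 1.75 km/s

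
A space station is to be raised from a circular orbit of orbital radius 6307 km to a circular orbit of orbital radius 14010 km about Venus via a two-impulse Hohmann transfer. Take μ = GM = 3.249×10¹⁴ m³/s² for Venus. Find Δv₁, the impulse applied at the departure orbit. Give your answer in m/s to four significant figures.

r₁ = 6307 km = 6.307×10⁶ m.
r₂ = 14010 km = 1.401×10⁷ m.
Transfer ellipse a_t = (r₁ + r₂)/2 = 1.016×10⁷ m.
At r₁: circular v_c1 = √(μ/r₁) = 7177 m/s; transfer-periapsis v_p = √[μ(2/r₁ − 1/a_t)] = 8429 m/s.
Δv₁ = v_p − v_c1 = 1251 m/s.

Δv ≈ 1251 m/s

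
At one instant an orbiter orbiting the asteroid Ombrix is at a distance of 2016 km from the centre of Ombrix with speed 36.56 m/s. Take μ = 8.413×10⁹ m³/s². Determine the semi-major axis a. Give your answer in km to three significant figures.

r = 2.016×10⁶ m.
Specific orbital energy ε = v²/2 − μ/r = (36.56)²/2 − 8.413×10⁹/2.016×10⁶ = -3.505×10³ J/kg.
Since ε = −μ/(2a), a = −μ/(2ε) = 1.200×10⁶ m = 1200.2 km.

a ≈ 1200 km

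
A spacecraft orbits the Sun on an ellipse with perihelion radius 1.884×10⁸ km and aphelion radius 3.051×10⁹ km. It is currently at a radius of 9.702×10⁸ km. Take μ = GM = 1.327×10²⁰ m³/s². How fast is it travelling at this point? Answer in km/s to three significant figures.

v ≈ 13.8 km/s

Semi-major axis a = (r_p + r_a)/2 = 1.6197×10⁹ km = 1.620×10¹² m.
Vis-viva: v² = μ(2/r − 1/a) = 1.327×10²⁰ × (2.061×10⁻¹² − 6.174×10⁻¹³) = 1.916×10⁸ m²/s².
v = 13840 m/s = 13.84 km/s.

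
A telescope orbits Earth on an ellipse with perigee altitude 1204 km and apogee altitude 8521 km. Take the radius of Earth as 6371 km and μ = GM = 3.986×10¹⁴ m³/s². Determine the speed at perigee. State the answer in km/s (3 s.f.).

v ≈ 8.35 km/s

r_p = 6371 + 1204 = 7575.0 km = 7.5750×10⁶ m.
r_a = 6371 + 8521 = 14892 km = 1.4892×10⁷ m.
Semi-major axis a = (r_p + r_a)/2 = 11234 km = 1.123×10⁷ m.
Vis-viva: v² = μ(2/r − 1/a) = 3.986×10¹⁴ × (2.640×10⁻⁷ − 8.902×10⁻⁸) = 6.976×10⁷ m²/s².
v = 8352 m/s = 8.352 km/s.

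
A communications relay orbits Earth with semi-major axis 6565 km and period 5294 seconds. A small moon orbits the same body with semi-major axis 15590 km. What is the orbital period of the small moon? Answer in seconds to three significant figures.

Kepler's third law: T² ∝ a³, so T₂ = T₁ (a₂/a₁)^(3/2).
a₂/a₁ = 2.375, (a₂/a₁)^(3/2) = 3.659.
T₂ = 5294 × 3.659 = 19370 seconds.

T₂ ≈ 19400 seconds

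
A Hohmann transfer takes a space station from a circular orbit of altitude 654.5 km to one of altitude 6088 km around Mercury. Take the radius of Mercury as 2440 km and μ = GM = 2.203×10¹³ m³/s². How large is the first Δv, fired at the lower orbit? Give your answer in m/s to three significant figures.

Δv ≈ 564 m/s

r₁ = 2440 + 654.5 = 3094.5 km = 3.0945×10⁶ m.
r₂ = 2440 + 6088 = 8528.0 km = 8.5280×10⁶ m.
Transfer ellipse a_t = (r₁ + r₂)/2 = 5.811×10⁶ m.
At r₁: circular v_c1 = √(μ/r₁) = 2668 m/s; transfer-periherm v_p = √[μ(2/r₁ − 1/a_t)] = 3232 m/s.
Δv₁ = v_p − v_c1 = 564.1 m/s.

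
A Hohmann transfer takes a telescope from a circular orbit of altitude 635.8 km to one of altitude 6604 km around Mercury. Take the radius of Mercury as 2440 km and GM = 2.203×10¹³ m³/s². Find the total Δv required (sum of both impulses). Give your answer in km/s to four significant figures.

r₁ = 2440 + 635.8 = 3075.8 km = 3.0758×10⁶ m.
r₂ = 2440 + 6604 = 9044.0 km = 9.0440×10⁶ m.
Transfer ellipse a_t = (r₁ + r₂)/2 = 6.060×10⁶ m.
At r₁: circular v_c1 = √(μ/r₁) = 2676 m/s; transfer-periherm v_p = √[μ(2/r₁ − 1/a_t)] = 3269 m/s.
Δv₁ = v_p − v_c1 = 593.2 m/s.
At r₂: circular v_c2 = √(μ/r₂) = 1561 m/s; transfer-apoherm v_a = √[μ(2/r₂ − 1/a_t)] = 1112 m/s.
Δv₂ = v_c2 − v_a = 448.8 m/s.
Total Δv = Δv₁ + Δv₂ = 1042 m/s = 1.042 km/s.

Δv_total ≈ 1.042 km/s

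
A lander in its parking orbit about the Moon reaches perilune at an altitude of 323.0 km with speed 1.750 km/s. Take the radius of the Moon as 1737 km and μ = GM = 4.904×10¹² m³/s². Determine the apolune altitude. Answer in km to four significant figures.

r_p = 1737 + 323.0 = 2060.0 km = 2.060×10⁶ m.
Specific energy ε = v²/2 − μ/r = -8.493×10⁵ J/kg, so a = −μ/(2ε) = 2.887×10⁶ m.
The apsides satisfy r_p + r_a = 2a, so the apolune radius is 2a − r_p = 3.714×10⁶ m = 3713.9 km.
Apolune altitude = 3713.9 − 1737 = 1976.9 km.

apolune altitude ≈ 1977 km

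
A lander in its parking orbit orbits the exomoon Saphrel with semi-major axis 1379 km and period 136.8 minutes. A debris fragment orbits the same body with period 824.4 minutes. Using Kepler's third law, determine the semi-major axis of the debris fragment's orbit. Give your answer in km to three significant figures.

Kepler's third law: a³ ∝ T², so a₂ = a₁ (T₂/T₁)^(2/3).
T₂/T₁ = 6.026, (T₂/T₁)^(2/3) = 3.312.
a₂ = 1379 × 3.312 = 4567 km.

a₂ ≈ 4570 km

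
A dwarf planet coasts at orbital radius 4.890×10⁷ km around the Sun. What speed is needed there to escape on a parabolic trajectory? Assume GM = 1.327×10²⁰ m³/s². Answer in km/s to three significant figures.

r = 4.890×10⁷ km = 4.890×10¹⁰ m.
Escape speed v_esc = √(2μ/r) = √(2 × 1.327×10²⁰ / 4.890×10¹⁰) = √(5.427×10⁹) = 73670 m/s.
= 73.67 km/s.

v_esc ≈ 73.7 km/s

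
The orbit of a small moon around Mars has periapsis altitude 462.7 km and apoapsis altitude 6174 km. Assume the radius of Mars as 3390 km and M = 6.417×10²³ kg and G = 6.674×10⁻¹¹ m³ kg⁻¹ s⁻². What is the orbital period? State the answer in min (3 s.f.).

T ≈ 278 min

μ = GM = 6.674×10⁻¹¹ × 6.417×10²³ = 4.283×10¹³ m³/s².
r_p = 3390 + 462.7 = 3852.7 km = 3.8527×10⁶ m.
r_a = 3390 + 6174 = 9564.0 km = 9.5640×10⁶ m.
Semi-major axis a = (r_p + r_a)/2 = (3852.7 + 9564.0)/2 = 6708.4 km = 6.708×10⁶ m.
By Kepler's third law T = 2π√(a³/μ) = 2π × 2.655×10³ = 1.668×10⁴ s.
= 278.0 min.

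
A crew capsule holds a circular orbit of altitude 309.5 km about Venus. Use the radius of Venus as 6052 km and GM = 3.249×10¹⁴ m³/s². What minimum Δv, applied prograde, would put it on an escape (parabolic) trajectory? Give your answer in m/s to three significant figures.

Δv ≈ 2960 m/s

r = 6052 + 309.5 = 6361.5 km = 6.3615×10⁶ m.
Circular speed v_c = √(μ/r) = 7147 m/s.
Escape speed v_esc = √(2μ/r) = √2 × v_c = 10110 m/s.
Δv = v_esc − v_c = 2960 m/s.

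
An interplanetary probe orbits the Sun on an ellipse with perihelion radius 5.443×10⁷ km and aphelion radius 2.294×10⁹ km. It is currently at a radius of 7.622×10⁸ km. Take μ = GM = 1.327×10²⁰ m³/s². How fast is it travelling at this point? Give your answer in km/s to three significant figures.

v ≈ 15.3 km/s

Semi-major axis a = (r_p + r_a)/2 = 1.1742×10⁹ km = 1.174×10¹² m.
Vis-viva: v² = μ(2/r − 1/a) = 1.327×10²⁰ × (2.624×10⁻¹² − 8.516×10⁻¹³) = 2.352×10⁸ m²/s².
v = 15340 m/s = 15.34 km/s.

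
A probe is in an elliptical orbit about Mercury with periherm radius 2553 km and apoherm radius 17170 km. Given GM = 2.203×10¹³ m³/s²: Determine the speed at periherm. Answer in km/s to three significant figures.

v ≈ 3.88 km/s

Semi-major axis a = (r_p + r_a)/2 = 9861.5 km = 9.862×10⁶ m.
Vis-viva: v² = μ(2/r − 1/a) = 2.203×10¹³ × (7.834×10⁻⁷ − 1.014×10⁻⁷) = 1.502×10⁷ m²/s².
v = 3876 m/s = 3.876 km/s.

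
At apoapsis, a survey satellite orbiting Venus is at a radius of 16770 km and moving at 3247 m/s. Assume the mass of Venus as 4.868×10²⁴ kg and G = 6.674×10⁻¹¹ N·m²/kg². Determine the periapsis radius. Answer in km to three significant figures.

μ = GM = 6.674×10⁻¹¹ × 4.868×10²⁴ = 3.249×10¹⁴ m³/s².
r_a = 1.677×10⁷ m.
Specific energy ε = v²/2 − μ/r = -1.410×10⁷ J/kg, so a = −μ/(2ε) = 1.152×10⁷ m.
The apsides satisfy r_p + r_a = 2a, so the periapsis radius is 2a − r_a = 6.269×10⁶ m = 6268.9 km.

periapsis radius ≈ 6270 km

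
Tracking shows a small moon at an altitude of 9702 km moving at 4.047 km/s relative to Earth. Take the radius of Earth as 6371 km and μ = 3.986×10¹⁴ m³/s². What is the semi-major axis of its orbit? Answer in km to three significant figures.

r = 6371 + 9702 = 16073 km = 1.607×10⁷ m.
Specific orbital energy ε = v²/2 − μ/r = (4047)²/2 − 3.986×10¹⁴/1.607×10⁷ = -1.661×10⁷ J/kg.
Since ε = −μ/(2a), a = −μ/(2ε) = 1.200×10⁷ m = 11999 km.

a ≈ 12000 km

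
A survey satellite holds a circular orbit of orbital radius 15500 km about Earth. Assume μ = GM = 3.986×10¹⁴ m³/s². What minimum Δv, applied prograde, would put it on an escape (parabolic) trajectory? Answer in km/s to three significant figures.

Δv ≈ 2.10 km/s

r = 15500 km = 1.550×10⁷ m.
Circular speed v_c = √(μ/r) = 5071 m/s.
Escape speed v_esc = √(2μ/r) = √2 × v_c = 7172 m/s.
Δv = v_esc − v_c = 2101 m/s = 2.101 km/s.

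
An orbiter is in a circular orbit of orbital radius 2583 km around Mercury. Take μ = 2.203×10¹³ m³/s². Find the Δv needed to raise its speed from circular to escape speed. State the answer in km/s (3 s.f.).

Δv ≈ 1.21 km/s

r = 2583 km = 2.583×10⁶ m.
Circular speed v_c = √(μ/r) = 2920 m/s.
Escape speed v_esc = √(2μ/r) = √2 × v_c = 4130 m/s.
Δv = v_esc − v_c = 1210 m/s = 1.210 km/s.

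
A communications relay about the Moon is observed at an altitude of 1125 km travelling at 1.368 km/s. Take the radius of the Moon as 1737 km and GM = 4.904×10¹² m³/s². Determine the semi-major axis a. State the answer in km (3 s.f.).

a ≈ 3150 km

r = 1737 + 1125 = 2862.0 km = 2.862×10⁶ m.
Vis-viva rearranged: 1/a = 2/r − v²/μ = 6.988×10⁻⁷ − 3.816×10⁻⁷ = 3.172×10⁻⁷ m⁻¹.
a = 3.153×10⁶ m = 3152.6 km.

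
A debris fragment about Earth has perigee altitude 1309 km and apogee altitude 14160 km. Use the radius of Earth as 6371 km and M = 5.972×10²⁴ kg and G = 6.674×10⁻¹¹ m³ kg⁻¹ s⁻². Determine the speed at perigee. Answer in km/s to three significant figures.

μ = GM = 6.674×10⁻¹¹ × 5.972×10²⁴ = 3.986×10¹⁴ m³/s².
r_p = 6371 + 1309 = 7680.0 km = 7.6800×10⁶ m.
r_a = 6371 + 14160 = 20531 km = 2.0531×10⁷ m.
Semi-major axis a = (r_p + r_a)/2 = 14106 km = 1.411×10⁷ m.
Vis-viva: v² = μ(2/r − 1/a) = 3.986×10¹⁴ × (2.604×10⁻⁷ − 7.089×10⁻⁸) = 7.554×10⁷ m²/s².
v = 8691 m/s = 8.691 km/s.

v ≈ 8.69 km/s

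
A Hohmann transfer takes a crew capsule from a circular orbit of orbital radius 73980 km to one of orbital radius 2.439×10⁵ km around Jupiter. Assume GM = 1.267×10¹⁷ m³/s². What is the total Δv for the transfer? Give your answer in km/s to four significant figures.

r₁ = 73980 km = 7.398×10⁷ m.
r₂ = 2.439×10⁵ km = 2.439×10⁸ m.
Transfer ellipse a_t = (r₁ + r₂)/2 = 1.589×10⁸ m.
At r₁: circular v_c1 = √(μ/r₁) = 41380 m/s; transfer-perijove v_p = √[μ(2/r₁ − 1/a_t)] = 51260 m/s.
Δv₁ = v_p − v_c1 = 9881 m/s.
At r₂: circular v_c2 = √(μ/r₂) = 22790 m/s; transfer-apojove v_a = √[μ(2/r₂ − 1/a_t)] = 15550 m/s.
Δv₂ = v_c2 − v_a = 7242 m/s.
Total Δv = Δv₁ + Δv₂ = 17120 m/s = 17.12 km/s.

Δv_total ≈ 17.12 km/s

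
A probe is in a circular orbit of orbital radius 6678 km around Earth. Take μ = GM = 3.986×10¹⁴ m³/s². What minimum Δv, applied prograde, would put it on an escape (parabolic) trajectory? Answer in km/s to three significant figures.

Δv ≈ 3.20 km/s

r = 6678 km = 6.678×10⁶ m.
Circular speed v_c = √(μ/r) = 7726 m/s.
Escape speed v_esc = √(2μ/r) = √2 × v_c = 10930 m/s.
Δv = v_esc − v_c = 3200 m/s = 3.200 km/s.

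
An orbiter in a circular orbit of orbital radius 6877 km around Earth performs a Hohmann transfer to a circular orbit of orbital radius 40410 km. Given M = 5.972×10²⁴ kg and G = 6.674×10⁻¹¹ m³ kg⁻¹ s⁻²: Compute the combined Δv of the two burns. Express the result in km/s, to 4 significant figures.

Δv_total ≈ 3.787 km/s

μ = GM = 6.674×10⁻¹¹ × 5.972×10²⁴ = 3.986×10¹⁴ m³/s².
r₁ = 6877 km = 6.877×10⁶ m.
r₂ = 40410 km = 4.041×10⁷ m.
Transfer ellipse a_t = (r₁ + r₂)/2 = 2.364×10⁷ m.
At r₁: circular v_c1 = √(μ/r₁) = 7613 m/s; transfer-perigee v_p = √[μ(2/r₁ − 1/a_t)] = 9953 m/s.
Δv₁ = v_p − v_c1 = 2340 m/s.
At r₂: circular v_c2 = √(μ/r₂) = 3141 m/s; transfer-apogee v_a = √[μ(2/r₂ − 1/a_t)] = 1694 m/s.
Δv₂ = v_c2 − v_a = 1447 m/s.
Total Δv = Δv₁ + Δv₂ = 3787 m/s = 3.787 km/s.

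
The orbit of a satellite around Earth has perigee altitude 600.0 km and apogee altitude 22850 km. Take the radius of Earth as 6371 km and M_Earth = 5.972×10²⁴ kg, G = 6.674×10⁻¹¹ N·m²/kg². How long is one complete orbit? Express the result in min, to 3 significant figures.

T ≈ 404 min

μ = GM = 6.674×10⁻¹¹ × 5.972×10²⁴ = 3.986×10¹⁴ m³/s².
r_p = 6371 + 600.0 = 6971.0 km = 6.9710×10⁶ m.
r_a = 6371 + 22850 = 29221 km = 2.9221×10⁷ m.
Semi-major axis a = (r_p + r_a)/2 = (6971.0 + 29221)/2 = 18096 km = 1.810×10⁷ m.
By Kepler's third law T = 2π√(a³/μ) = 2π × 3.856×10³ = 2.423×10⁴ s.
= 403.8 min.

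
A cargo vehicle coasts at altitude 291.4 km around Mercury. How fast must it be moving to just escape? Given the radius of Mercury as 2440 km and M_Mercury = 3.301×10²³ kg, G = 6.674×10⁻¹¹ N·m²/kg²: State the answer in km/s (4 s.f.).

μ = GM = 6.674×10⁻¹¹ × 3.301×10²³ = 2.203×10¹³ m³/s².
r = 2440 + 291.4 = 2731.4 km = 2.7314×10⁶ m.
Escape speed v_esc = √(2μ/r) = √(2 × 2.203×10¹³ / 2.731×10⁶) = √(1.613×10⁷) = 4016 m/s.
= 4.016 km/s.

v_esc ≈ 4.016 km/s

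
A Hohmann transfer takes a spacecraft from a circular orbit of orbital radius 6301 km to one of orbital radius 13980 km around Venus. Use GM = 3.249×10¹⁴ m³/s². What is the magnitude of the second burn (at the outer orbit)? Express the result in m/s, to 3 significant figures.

r₁ = 6301 km = 6.301×10⁶ m.
r₂ = 13980 km = 1.398×10⁷ m.
Transfer ellipse a_t = (r₁ + r₂)/2 = 1.014×10⁷ m.
At r₁: circular v_c1 = √(μ/r₁) = 7181 m/s; transfer-periapsis v_p = √[μ(2/r₁ − 1/a_t)] = 8431 m/s.
At r₂: circular v_c2 = √(μ/r₂) = 4821 m/s; transfer-apoapsis v_a = √[μ(2/r₂ − 1/a_t)] = 3800 m/s.
Δv₂ = v_c2 − v_a = 1021 m/s.

Δv ≈ 1020 m/s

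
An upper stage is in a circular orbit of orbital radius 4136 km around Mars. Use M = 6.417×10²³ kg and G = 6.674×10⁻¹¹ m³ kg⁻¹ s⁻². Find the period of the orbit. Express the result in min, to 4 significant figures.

T ≈ 134.6 min

μ = GM = 6.674×10⁻¹¹ × 6.417×10²³ = 4.283×10¹³ m³/s².
r = 4136 km = 4.136×10⁶ m.
Kepler's third law: T = 2π√(r³/μ) = 2π√((4.136×10⁶)³ / 4.283×10¹³).
r³/μ = 1.652×10⁶ s², so T = 2π × 1.285×10³ = 8.076×10³ s.
Converting: 8.076×10³ s ÷ 60.00 = 134.6 min.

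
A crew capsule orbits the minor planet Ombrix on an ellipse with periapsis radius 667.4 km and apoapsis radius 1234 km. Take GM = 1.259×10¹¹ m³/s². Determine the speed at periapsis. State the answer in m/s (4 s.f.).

Semi-major axis a = (r_p + r_a)/2 = 950.70 km = 9.507×10⁵ m.
Vis-viva: v² = μ(2/r − 1/a) = 1.259×10¹¹ × (2.997×10⁻⁶ − 1.052×10⁻⁶) = 2.449×10⁵ m²/s².
v = 494.8 m/s.

v ≈ 494.8 m/s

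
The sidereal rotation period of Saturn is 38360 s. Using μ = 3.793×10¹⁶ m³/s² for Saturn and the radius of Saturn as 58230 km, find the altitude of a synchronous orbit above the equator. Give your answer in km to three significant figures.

A synchronous orbit has period T, so by Kepler's third law a = (μT²/4π²)^(1/3).
μT²/4π² = 3.793×10¹⁶ × (3.836×10⁴)² / 39.48 = 1.414×10²⁴ m³.
a = 1.122×10⁸ m = 1.1223×10⁵ km.
Altitude h = a − R = 1.1223×10⁵ − 58230 = 54005 km.

h_sync ≈ 54000 km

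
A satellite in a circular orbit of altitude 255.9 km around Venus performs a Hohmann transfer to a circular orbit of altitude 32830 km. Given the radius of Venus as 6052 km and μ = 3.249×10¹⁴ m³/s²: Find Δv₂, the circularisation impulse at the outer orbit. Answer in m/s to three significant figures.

r₁ = 6052 + 255.9 = 6307.9 km = 6.3079×10⁶ m.
r₂ = 6052 + 32830 = 38882 km = 3.8882×10⁷ m.
Transfer ellipse a_t = (r₁ + r₂)/2 = 2.259×10⁷ m.
At r₁: circular v_c1 = √(μ/r₁) = 7177 m/s; transfer-periapsis v_p = √[μ(2/r₁ − 1/a_t)] = 9415 m/s.
At r₂: circular v_c2 = √(μ/r₂) = 2891 m/s; transfer-apoapsis v_a = √[μ(2/r₂ − 1/a_t)] = 1527 m/s.
Δv₂ = v_c2 − v_a = 1363 m/s.

Δv ≈ 1360 m/s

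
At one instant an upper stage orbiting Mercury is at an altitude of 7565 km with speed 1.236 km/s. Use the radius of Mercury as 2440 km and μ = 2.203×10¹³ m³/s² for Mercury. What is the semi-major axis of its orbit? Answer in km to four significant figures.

r = 2440 + 7565 = 10005 km = 1.000×10⁷ m.
Vis-viva rearranged: 1/a = 2/r − v²/μ = 1.999×10⁻⁷ − 6.935×10⁻⁸ = 1.306×10⁻⁷ m⁻¹.
a = 7.660×10⁶ m = 7659.7 km.

a ≈ 7660 km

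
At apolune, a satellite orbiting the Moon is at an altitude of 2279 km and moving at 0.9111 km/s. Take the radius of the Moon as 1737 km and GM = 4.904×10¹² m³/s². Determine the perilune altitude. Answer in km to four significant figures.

perilune altitude ≈ 330.9 km

r_a = 1737 + 2279 = 4016.0 km = 4.016×10⁶ m.
Specific energy ε = v²/2 − μ/r = -8.061×10⁵ J/kg, so a = −μ/(2ε) = 3.042×10⁶ m.
The apsides satisfy r_p + r_a = 2a, so the perilune radius is 2a − r_a = 2.068×10⁶ m = 2067.9 km.
Perilune altitude = 2067.9 − 1737 = 330.88 km.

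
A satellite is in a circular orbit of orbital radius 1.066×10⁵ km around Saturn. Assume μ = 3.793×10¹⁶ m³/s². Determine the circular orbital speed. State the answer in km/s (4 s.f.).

v ≈ 18.86 km/s

r = 1.066×10⁵ km = 1.066×10⁸ m.
For a circular orbit v = √(μ/r) = √(3.793×10¹⁶ / 1.066×10⁸) = √(3.558×10⁸) = 18860 m/s.
That is 18.86 km/s.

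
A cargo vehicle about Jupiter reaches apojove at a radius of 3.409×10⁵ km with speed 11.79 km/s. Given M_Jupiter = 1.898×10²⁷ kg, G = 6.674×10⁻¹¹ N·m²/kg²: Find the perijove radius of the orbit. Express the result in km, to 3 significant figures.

perijove radius ≈ 78400 km

μ = GM = 6.674×10⁻¹¹ × 1.898×10²⁷ = 1.267×10¹⁷ m³/s².
r_a = 3.409×10⁸ m.
Specific energy ε = v²/2 − μ/r = -3.021×10⁸ J/kg, so a = −μ/(2ε) = 2.097×10⁸ m.
The apsides satisfy r_p + r_a = 2a, so the perijove radius is 2a − r_a = 7.843×10⁷ m = 78434 km.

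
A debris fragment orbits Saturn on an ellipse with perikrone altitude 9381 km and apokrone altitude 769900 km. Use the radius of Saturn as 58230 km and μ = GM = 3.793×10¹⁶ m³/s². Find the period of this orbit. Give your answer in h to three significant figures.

r_p = 58230 + 9381 = 67611 km = 6.7611×10⁷ m.
r_a = 58230 + 769900 = 828130 km = 8.2813×10⁸ m.
Semi-major axis a = (r_p + r_a)/2 = (67611 + 8.2813×10⁵)/2 = 4.4787×10⁵ km = 4.479×10⁸ m.
By Kepler's third law T = 2π√(a³/μ) = 2π × 4.867×10⁴ = 3.058×10⁵ s.
= 84.94 h.

T ≈ 84.9 h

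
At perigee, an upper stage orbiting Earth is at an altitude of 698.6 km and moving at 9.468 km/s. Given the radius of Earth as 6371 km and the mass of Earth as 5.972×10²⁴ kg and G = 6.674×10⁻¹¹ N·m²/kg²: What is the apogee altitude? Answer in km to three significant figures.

apogee altitude ≈ 21000 km

μ = GM = 6.674×10⁻¹¹ × 5.972×10²⁴ = 3.986×10¹⁴ m³/s².
r_p = 6371 + 698.6 = 7069.6 km = 7.070×10⁶ m.
Specific energy ε = v²/2 − μ/r = -1.156×10⁷ J/kg, so a = −μ/(2ε) = 1.724×10⁷ m.
The apsides satisfy r_p + r_a = 2a, so the apogee radius is 2a − r_p = 2.742×10⁷ m = 27419 km.
Apogee altitude = 27419 − 6371 = 21048 km.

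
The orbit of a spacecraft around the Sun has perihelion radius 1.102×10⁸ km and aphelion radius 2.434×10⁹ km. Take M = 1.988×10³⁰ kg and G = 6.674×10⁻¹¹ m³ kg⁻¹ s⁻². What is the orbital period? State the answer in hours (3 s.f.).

T ≈ 217000 hours

μ = GM = 6.674×10⁻¹¹ × 1.988×10³⁰ = 1.327×10²⁰ m³/s².
Semi-major axis a = (r_p + r_a)/2 = (1.1020×10⁸ + 2.4340×10⁹)/2 = 1.2721×10⁹ km = 1.272×10¹² m.
By Kepler's third law T = 2π√(a³/μ) = 2π × 1.246×10⁸ = 7.826×10⁸ s.
= 2.174×10⁵ hours.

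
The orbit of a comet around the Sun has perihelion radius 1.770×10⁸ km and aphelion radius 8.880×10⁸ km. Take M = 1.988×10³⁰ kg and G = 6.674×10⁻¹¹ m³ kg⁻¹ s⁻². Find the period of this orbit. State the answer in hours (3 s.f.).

μ = GM = 6.674×10⁻¹¹ × 1.988×10³⁰ = 1.327×10²⁰ m³/s².
Semi-major axis a = (r_p + r_a)/2 = (1.7700×10⁸ + 8.8800×10⁸)/2 = 5.3250×10⁸ km = 5.325×10¹¹ m.
By Kepler's third law T = 2π√(a³/μ) = 2π × 3.373×10⁷ = 2.120×10⁸ s.
= 58880 hours.

T ≈ 58900 hours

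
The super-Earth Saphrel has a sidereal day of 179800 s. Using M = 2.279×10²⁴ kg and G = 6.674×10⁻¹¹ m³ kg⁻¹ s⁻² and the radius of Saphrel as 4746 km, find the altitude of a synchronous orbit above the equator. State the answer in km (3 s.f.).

μ = GM = 6.674×10⁻¹¹ × 2.279×10²⁴ = 1.521×10¹⁴ m³/s².
A synchronous orbit has period T, so by Kepler's third law a = (μT²/4π²)^(1/3).
μT²/4π² = 1.521×10¹⁴ × (1.798×10⁵)² / 39.48 = 1.246×10²³ m³.
a = 4.994×10⁷ m = 49940 km.
Altitude h = a − R = 49940 − 4746 = 45194 km.

h_sync ≈ 45200 km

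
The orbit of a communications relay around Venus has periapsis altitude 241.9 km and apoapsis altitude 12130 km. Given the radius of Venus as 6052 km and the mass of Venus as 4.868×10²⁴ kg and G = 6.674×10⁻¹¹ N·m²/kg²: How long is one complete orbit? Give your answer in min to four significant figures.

μ = GM = 6.674×10⁻¹¹ × 4.868×10²⁴ = 3.249×10¹⁴ m³/s².
r_p = 6052 + 241.9 = 6293.9 km = 6.2939×10⁶ m.
r_a = 6052 + 12130 = 18182 km = 1.8182×10⁷ m.
Semi-major axis a = (r_p + r_a)/2 = (6293.9 + 18182)/2 = 12238 km = 1.224×10⁷ m.
By Kepler's third law T = 2π√(a³/μ) = 2π × 2.375×10³ = 1.492×10⁴ s.
= 248.7 min.

T ≈ 248.7 min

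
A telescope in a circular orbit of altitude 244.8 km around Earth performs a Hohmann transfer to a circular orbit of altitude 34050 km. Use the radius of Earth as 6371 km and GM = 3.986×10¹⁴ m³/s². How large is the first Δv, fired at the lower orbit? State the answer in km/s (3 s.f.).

r₁ = 6371 + 244.8 = 6615.8 km = 6.6158×10⁶ m.
r₂ = 6371 + 34050 = 40421 km = 4.0421×10⁷ m.
Transfer ellipse a_t = (r₁ + r₂)/2 = 2.352×10⁷ m.
At r₁: circular v_c1 = √(μ/r₁) = 7762 m/s; transfer-perigee v_p = √[μ(2/r₁ − 1/a_t)] = 10180 m/s.
Δv₁ = v_p − v_c1 = 2414 m/s.
= 2.414 km/s.

Δv ≈ 2.41 km/s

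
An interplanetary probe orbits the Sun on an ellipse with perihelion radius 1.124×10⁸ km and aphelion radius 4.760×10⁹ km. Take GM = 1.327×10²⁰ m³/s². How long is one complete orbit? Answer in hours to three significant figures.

T ≈ 576000 hours

Semi-major axis a = (r_p + r_a)/2 = (1.1240×10⁸ + 4.7600×10⁹)/2 = 2.4362×10⁹ km = 2.436×10¹² m.
By Kepler's third law T = 2π√(a³/μ) = 2π × 3.301×10⁸ = 2.074×10⁹ s.
= 5.761×10⁵ hours.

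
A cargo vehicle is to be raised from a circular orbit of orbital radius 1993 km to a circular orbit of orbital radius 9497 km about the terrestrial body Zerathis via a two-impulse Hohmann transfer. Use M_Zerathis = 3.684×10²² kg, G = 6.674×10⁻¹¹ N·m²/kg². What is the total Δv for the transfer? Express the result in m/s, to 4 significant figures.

Δv_total ≈ 526.5 m/s

μ = GM = 6.674×10⁻¹¹ × 3.684×10²² = 2.459×10¹² m³/s².
r₁ = 1993 km = 1.993×10⁶ m.
r₂ = 9497 km = 9.497×10⁶ m.
Transfer ellipse a_t = (r₁ + r₂)/2 = 5.745×10⁶ m.
At r₁: circular v_c1 = √(μ/r₁) = 1111 m/s; transfer-periapsis v_p = √[μ(2/r₁ − 1/a_t)] = 1428 m/s.
Δv₁ = v_p − v_c1 = 317.4 m/s.
At r₂: circular v_c2 = √(μ/r₂) = 508.8 m/s; transfer-apoapsis v_a = √[μ(2/r₂ − 1/a_t)] = 299.7 m/s.
Δv₂ = v_c2 − v_a = 209.1 m/s.
Total Δv = Δv₁ + Δv₂ = 526.5 m/s.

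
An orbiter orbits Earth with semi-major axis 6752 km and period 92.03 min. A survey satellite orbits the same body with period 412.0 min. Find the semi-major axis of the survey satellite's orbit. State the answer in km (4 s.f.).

a₂ ≈ 18340 km

Kepler's third law: a³ ∝ T², so a₂ = a₁ (T₂/T₁)^(2/3).
T₂/T₁ = 4.477, (T₂/T₁)^(2/3) = 2.716.
a₂ = 6752 × 2.716 = 18340 km.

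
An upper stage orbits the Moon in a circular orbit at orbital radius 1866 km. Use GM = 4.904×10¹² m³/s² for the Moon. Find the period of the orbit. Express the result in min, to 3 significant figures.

T ≈ 121 min

r = 1866 km = 1.866×10⁶ m.
Kepler's third law: T = 2π√(r³/μ) = 2π√((1.866×10⁶)³ / 4.904×10¹²).
r³/μ = 1.325×10⁶ s², so T = 2π × 1.151×10³ = 7.232×10³ s.
Converting: 7.232×10³ s ÷ 60.00 = 120.5 min.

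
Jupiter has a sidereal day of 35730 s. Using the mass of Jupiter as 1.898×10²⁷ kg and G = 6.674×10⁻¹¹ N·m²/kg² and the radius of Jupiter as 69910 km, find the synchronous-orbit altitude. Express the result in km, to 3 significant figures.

μ = GM = 6.674×10⁻¹¹ × 1.898×10²⁷ = 1.267×10¹⁷ m³/s².
A synchronous orbit has period T, so by Kepler's third law a = (μT²/4π²)^(1/3).
μT²/4π² = 1.267×10¹⁷ × (3.573×10⁴)² / 39.48 = 4.096×10²⁴ m³.
a = 1.600×10⁸ m = 1.6000×10⁵ km.
Altitude h = a − R = 1.6000×10⁵ − 69910 = 90094 km.

h_sync ≈ 90100 km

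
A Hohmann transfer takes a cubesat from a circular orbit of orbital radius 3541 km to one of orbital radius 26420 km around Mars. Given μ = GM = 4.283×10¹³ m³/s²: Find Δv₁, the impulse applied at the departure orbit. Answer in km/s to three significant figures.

Δv ≈ 1.14 km/s

r₁ = 3541 km = 3.541×10⁶ m.
r₂ = 26420 km = 2.642×10⁷ m.
Transfer ellipse a_t = (r₁ + r₂)/2 = 1.498×10⁷ m.
At r₁: circular v_c1 = √(μ/r₁) = 3478 m/s; transfer-periapsis v_p = √[μ(2/r₁ − 1/a_t)] = 4619 m/s.
Δv₁ = v_p − v_c1 = 1141 m/s.
= 1.141 km/s.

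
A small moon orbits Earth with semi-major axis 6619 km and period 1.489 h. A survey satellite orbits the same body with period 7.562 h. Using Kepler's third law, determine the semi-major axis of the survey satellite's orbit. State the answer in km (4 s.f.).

Kepler's third law: a³ ∝ T², so a₂ = a₁ (T₂/T₁)^(2/3).
T₂/T₁ = 5.079, (T₂/T₁)^(2/3) = 2.955.
a₂ = 6619 × 2.955 = 19560 km.

a₂ ≈ 19560 km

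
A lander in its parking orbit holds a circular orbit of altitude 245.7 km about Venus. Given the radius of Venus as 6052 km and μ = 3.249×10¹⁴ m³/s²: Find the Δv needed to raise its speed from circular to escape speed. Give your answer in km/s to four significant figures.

Δv ≈ 2.975 km/s

r = 6052 + 245.7 = 6297.7 km = 6.2977×10⁶ m.
Circular speed v_c = √(μ/r) = 7183 m/s.
Escape speed v_esc = √(2μ/r) = √2 × v_c = 10160 m/s.
Δv = v_esc − v_c = 2975 m/s = 2.975 km/s.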